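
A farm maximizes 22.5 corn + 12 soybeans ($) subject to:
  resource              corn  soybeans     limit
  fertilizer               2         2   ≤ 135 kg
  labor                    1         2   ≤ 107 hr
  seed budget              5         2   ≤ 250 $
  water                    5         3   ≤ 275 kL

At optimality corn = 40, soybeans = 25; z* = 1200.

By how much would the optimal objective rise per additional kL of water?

Check each constraint at x*: fertilizer 130/135 (slack 5); labor 90/107 (slack 17); seed budget 250/250 (tight); water 275/275 (tight).
Since fertilizer, labor are not tight, their duals are 0.
The binding rows give the dual system: 5·y_seed budget + 5·y_water = 22.5 and 2·y_seed budget + 3·y_water = 12.
This yields shadow prices y_seed budget = 1.5, y_water = 3.
Shadow price of water = 3.

3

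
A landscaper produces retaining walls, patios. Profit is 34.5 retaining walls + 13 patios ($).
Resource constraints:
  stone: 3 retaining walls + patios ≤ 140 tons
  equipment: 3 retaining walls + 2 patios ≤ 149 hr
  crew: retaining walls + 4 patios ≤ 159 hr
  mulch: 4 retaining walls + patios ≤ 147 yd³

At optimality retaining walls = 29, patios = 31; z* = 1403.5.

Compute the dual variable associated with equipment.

Check each constraint at x*: stone 118/140 (slack 22); equipment 149/149 (tight); crew 153/159 (slack 6); mulch 147/147 (tight).
Since stone, crew are not tight, their duals are 0.
From A_Bᵀ y = c: 3·y_equipment + 4·y_mulch = 34.5; 2·y_equipment + 1·y_mulch = 13.
This yields shadow prices y_equipment = 3.5, y_mulch = 6.
Shadow price of equipment = 3.5.

3.5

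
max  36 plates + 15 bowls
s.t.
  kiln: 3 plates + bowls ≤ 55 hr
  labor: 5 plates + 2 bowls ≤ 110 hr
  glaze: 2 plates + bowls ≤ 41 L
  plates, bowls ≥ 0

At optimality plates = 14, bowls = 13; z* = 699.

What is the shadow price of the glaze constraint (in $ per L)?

9

At the optimum: kiln uses 55 of 55 (binding); labor uses 96 of 110 (slack = 14); glaze uses 41 of 41 (binding).
By complementary slackness, y = 0 for the non-binding constraint.
Dual feasibility on the basic columns requires 3·y_kiln + 2·y_glaze = 36, 1·y_kiln + 1·y_glaze = 15.
This yields shadow prices y_kiln = 6, y_glaze = 9.
Shadow price of glaze = 9.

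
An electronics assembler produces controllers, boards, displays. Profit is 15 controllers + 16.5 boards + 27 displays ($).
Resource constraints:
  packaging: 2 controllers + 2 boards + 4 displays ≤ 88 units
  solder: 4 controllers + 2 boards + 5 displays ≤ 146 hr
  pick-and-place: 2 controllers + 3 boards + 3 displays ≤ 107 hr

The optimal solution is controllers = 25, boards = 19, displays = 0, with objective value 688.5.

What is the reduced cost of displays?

-1.5

Binding: packaging and pick-and-place. Non-binding: solder (8 unused).
By complementary slackness, y = 0 for the non-binding constraint.
Dual feasibility on the basic columns requires 2·y_packaging + 2·y_pick-and-place = 15, 2·y_packaging + 3·y_pick-and-place = 16.5.
Solving: y_packaging = 6, y_pick-and-place = 1.5.
Reduced cost of displays: c₃ − yᵀa₃ = 27 − (6·4 + 1.5·3) = 27 − 28.5 = -1.5.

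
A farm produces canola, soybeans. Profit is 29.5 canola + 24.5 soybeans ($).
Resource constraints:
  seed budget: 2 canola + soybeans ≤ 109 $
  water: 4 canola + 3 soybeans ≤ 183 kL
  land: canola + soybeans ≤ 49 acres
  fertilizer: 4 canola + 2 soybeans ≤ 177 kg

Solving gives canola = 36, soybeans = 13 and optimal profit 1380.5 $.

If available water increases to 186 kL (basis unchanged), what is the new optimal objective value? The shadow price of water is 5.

Δb = 3, so new z* = 1380.5 + (5)·(3) = 1380.5 + 15 = 1395.5.

1395.5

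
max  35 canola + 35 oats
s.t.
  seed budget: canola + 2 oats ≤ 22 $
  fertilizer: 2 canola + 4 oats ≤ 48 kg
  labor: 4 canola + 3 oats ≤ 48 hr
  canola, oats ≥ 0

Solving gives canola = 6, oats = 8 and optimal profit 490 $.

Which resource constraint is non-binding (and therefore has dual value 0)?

seed budget: 22/22 (binding)
fertilizer: 44/48 (slack 4)
labor: 48/48 (binding)
By complementary slackness, a constraint with positive slack has shadow price 0 → fertilizer.

fertilizer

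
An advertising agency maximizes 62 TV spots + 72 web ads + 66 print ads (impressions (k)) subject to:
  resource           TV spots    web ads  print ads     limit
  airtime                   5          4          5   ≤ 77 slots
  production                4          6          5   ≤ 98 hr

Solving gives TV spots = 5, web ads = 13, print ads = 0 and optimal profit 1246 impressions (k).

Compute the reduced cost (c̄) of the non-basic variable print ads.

Both airtime and production are binding at x*.
From A_Bᵀ y = c: 5·y_airtime + 4·y_production = 62; 4·y_airtime + 6·y_production = 72.
Solving: y_airtime = 6, y_production = 8.
Reduced cost of print ads: c₃ − yᵀa₃ = 66 − (6·5 + 8·5) = 66 − 70 = -4.

-4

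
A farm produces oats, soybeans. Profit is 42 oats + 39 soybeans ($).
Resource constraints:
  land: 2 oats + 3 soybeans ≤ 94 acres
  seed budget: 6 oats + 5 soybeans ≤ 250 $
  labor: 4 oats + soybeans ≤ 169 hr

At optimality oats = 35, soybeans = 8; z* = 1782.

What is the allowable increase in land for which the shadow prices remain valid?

Binding constraints: land, seed budget. The basis is B = [[2,3],[6,5]] with det -8.
Per unit increase in land, x* moves by d = (-0.625, 0.75).
The basis stays optimal until oats reaches 0; allowable increase = 56 acres.

56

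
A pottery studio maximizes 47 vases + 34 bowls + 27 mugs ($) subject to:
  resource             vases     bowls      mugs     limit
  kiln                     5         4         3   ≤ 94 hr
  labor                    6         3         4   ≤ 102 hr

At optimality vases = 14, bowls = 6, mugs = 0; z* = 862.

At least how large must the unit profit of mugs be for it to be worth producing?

29

At the optimum: kiln uses 94 of 94 (binding); labor uses 102 of 102 (binding).
The binding rows give the dual system: 5·y_kiln + 6·y_labor = 47 and 4·y_kiln + 3·y_labor = 34.
Solving: y_kiln = 7, y_labor = 2.
mugs enters the basis when its profit ≥ yᵀa₃ = 7·3 + 2·4 = 29.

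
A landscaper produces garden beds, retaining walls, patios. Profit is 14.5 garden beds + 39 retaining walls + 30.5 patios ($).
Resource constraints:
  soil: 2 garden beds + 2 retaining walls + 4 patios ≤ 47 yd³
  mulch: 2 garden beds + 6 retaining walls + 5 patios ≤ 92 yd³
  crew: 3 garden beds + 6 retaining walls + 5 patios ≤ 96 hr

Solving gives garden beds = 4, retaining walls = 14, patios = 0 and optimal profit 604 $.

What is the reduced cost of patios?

-2

At the optimum: soil uses 36 of 47 (slack = 11); mulch uses 92 of 92 (binding); crew uses 96 of 96 (binding).
Slack constraints have shadow price 0 (complementary slackness).
The binding rows give the dual system: 2·y_mulch + 3·y_crew = 14.5 and 6·y_mulch + 6·y_crew = 39.
→ y_mulch = 5 and y_crew = 1.5.
Reduced cost of patios: c₃ − yᵀa₃ = 30.5 − (5·5 + 1.5·5) = 30.5 − 32.5 = -2.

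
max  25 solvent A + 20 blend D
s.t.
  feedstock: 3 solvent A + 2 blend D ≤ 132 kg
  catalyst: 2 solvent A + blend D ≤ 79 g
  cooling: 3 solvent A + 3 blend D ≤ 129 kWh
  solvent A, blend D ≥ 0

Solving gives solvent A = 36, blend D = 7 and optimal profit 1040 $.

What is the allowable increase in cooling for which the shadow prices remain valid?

30

Binding constraints: catalyst, cooling. The basis is B = [[2,1],[3,3]] with det 3.
Per unit increase in cooling, x* moves by d = (-0.3333, 0.6667).
The basis stays optimal until feedstock becomes binding; allowable increase = 30 kWh.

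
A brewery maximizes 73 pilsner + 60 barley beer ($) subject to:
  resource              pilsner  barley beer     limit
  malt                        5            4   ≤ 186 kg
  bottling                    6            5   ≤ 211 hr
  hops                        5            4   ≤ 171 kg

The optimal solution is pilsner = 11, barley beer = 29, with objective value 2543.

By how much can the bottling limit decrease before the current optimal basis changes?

Binding constraints: bottling, hops. The basis is B = [[6,5],[5,4]] with det -1.
Per unit decrease in bottling, x* moves by d = (4, -5).
The basis stays optimal until barley beer reaches 0; allowable decrease = 5.8 hr.

5.8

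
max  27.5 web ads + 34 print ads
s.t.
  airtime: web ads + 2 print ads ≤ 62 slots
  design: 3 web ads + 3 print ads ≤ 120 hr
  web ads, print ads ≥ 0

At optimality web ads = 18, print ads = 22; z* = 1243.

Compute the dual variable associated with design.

At the optimum: airtime uses 62 of 62 (binding); design uses 120 of 120 (binding).
From A_Bᵀ y = c: 1·y_airtime + 3·y_design = 27.5; 2·y_airtime + 3·y_design = 34.
→ y_airtime = 6.5 and y_design = 7.
Shadow price of design = 7.

7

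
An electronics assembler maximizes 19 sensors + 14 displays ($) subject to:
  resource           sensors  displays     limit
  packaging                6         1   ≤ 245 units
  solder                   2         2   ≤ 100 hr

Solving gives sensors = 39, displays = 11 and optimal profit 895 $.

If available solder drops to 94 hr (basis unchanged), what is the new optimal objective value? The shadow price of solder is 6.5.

856

Δb = -6, so new z* = 895 + (6.5)·(-6) = 895 − 39 = 856.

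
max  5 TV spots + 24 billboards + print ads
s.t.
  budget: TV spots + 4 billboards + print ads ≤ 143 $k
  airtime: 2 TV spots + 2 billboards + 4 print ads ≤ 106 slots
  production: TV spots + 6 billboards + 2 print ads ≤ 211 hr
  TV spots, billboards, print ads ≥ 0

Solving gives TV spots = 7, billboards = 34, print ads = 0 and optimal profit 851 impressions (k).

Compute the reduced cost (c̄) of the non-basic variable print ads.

-6

Check each constraint at x*: budget 143/143 (tight); airtime 82/106 (slack 24); production 211/211 (tight).
By complementary slackness, y = 0 for the non-binding constraint.
From A_Bᵀ y = c: 1·y_budget + 1·y_production = 5; 4·y_budget + 6·y_production = 24.
→ y_budget = 3 and y_production = 2.
Reduced cost of print ads: c₃ − yᵀa₃ = 1 − (3·1 + 2·2) = 1 − 7 = -6.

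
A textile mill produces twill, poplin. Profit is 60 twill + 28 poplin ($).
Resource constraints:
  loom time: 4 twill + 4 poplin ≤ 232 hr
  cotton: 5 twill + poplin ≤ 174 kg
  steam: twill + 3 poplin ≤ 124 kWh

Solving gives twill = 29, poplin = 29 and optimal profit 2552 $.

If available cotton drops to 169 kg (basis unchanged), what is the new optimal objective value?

Binding: loom time and cotton. Non-binding: steam (8 unused).
By complementary slackness, y = 0 for the non-binding constraint.
The binding rows give the dual system: 4·y_loom time + 5·y_cotton = 60 and 4·y_loom time + 1·y_cotton = 28.
Solving: y_loom time = 5, y_cotton = 8.
Δz = y_cotton·Δb = 8 × (-5) = -40, so new z* = 2552 − 40 = 2512.

2512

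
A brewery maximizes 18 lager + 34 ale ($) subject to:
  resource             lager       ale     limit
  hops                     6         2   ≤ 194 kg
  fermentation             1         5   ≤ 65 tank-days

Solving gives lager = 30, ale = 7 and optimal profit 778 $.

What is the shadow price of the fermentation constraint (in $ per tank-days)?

6

Both hops and fermentation are binding at x*.
Dual feasibility on the basic columns requires 6·y_hops + 1·y_fermentation = 18, 2·y_hops + 5·y_fermentation = 34.
→ y_hops = 2 and y_fermentation = 6.
Shadow price of fermentation = 6.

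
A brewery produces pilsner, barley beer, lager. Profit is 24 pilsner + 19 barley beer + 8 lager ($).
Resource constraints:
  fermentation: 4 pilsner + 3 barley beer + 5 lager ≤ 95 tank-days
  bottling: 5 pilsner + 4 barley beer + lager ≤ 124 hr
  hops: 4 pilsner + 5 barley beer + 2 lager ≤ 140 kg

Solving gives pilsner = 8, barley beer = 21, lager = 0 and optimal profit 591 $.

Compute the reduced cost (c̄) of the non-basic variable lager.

Binding: fermentation and bottling. Non-binding: hops (3 unused).
Slack constraints have shadow price 0 (complementary slackness).
From A_Bᵀ y = c: 4·y_fermentation + 5·y_bottling = 24; 3·y_fermentation + 4·y_bottling = 19.
Solving: y_fermentation = 1, y_bottling = 4.
Reduced cost of lager: c₃ − yᵀa₃ = 8 − (1·5 + 4·1) = 8 − 9 = -1.

-1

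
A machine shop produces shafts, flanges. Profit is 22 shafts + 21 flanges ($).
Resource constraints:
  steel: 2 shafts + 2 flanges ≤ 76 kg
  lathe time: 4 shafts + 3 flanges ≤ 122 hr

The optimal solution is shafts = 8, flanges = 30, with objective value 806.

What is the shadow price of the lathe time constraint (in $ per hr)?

1

Both steel and lathe time are binding at x*.
The binding rows give the dual system: 2·y_steel + 4·y_lathe time = 22 and 2·y_steel + 3·y_lathe time = 21.
This yields shadow prices y_steel = 9, y_lathe time = 1.
Shadow price of lathe time = 1.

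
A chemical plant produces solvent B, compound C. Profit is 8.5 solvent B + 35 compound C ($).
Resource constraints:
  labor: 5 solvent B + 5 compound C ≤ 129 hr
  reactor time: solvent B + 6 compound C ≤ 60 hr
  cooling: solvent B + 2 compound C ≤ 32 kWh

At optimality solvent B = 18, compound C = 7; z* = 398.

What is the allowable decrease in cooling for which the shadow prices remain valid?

12

Binding constraints: reactor time, cooling. The basis is B = [[1,6],[1,2]] with det -4.
Per unit decrease in cooling, x* moves by d = (-1.5, 0.25).
The basis stays optimal until solvent B reaches 0; allowable decrease = 12 kWh.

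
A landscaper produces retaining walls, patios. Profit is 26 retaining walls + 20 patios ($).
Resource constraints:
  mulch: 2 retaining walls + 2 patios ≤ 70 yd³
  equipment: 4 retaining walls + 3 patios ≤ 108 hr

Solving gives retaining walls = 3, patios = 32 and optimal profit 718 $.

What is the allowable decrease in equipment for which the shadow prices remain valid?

3

Binding constraints: mulch, equipment. The basis is B = [[2,2],[4,3]] with det -2.
Per unit decrease in equipment, x* moves by d = (-1, 1).
The basis stays optimal until retaining walls reaches 0; allowable decrease = 3 hr.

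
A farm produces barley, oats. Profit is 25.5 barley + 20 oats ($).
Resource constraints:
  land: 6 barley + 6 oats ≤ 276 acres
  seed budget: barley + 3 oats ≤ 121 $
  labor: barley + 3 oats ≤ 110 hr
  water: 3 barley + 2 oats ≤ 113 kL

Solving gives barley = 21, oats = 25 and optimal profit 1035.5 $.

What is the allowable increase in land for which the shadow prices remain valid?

Binding constraints: land, water. The basis is B = [[6,6],[3,2]] with det -6.
Per unit increase in land, x* moves by d = (-0.3333, 0.5).
The basis stays optimal until labor becomes binding; allowable increase = 12 acres.

12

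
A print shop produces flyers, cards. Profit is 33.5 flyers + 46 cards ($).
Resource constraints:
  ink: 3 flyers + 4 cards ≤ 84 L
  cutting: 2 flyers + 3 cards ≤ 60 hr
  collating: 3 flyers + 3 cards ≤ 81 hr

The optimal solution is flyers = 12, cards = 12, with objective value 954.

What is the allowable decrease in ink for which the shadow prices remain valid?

Binding constraints: ink, cutting. The basis is B = [[3,4],[2,3]] with det 1.
Per unit decrease in ink, x* moves by d = (-3, 2).
The basis stays optimal until flyers reaches 0; allowable decrease = 4 L.

4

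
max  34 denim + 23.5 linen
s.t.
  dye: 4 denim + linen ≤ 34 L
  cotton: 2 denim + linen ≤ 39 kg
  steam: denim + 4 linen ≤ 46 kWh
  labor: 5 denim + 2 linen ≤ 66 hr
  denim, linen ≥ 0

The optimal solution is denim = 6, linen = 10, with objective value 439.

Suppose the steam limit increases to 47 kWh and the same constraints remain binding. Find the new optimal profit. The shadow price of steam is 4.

Δb = 1, so new z* = 439 + (4)·(1) = 439 + 4 = 443.

443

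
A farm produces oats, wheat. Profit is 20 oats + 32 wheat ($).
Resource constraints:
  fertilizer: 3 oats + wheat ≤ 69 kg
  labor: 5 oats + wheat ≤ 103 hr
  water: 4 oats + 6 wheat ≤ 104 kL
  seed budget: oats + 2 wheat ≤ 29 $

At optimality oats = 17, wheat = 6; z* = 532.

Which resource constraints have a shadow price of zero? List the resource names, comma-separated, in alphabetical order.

fertilizer, labor

fertilizer: 57/69 (slack 12)
labor: 91/103 (slack 12)
water: 104/104 (binding)
seed budget: 29/29 (binding)
By complementary slackness, a constraint with positive slack has shadow price 0 → fertilizer, labor.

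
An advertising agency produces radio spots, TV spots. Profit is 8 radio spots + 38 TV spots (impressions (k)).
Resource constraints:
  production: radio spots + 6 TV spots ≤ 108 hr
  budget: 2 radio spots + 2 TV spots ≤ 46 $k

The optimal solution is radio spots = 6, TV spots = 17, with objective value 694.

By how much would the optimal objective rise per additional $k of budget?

At the optimum: production uses 108 of 108 (binding); budget uses 46 of 46 (binding).
Dual feasibility on the basic columns requires 1·y_production + 2·y_budget = 8, 6·y_production + 2·y_budget = 38.
→ y_production = 6 and y_budget = 1.
Shadow price of budget = 1.

1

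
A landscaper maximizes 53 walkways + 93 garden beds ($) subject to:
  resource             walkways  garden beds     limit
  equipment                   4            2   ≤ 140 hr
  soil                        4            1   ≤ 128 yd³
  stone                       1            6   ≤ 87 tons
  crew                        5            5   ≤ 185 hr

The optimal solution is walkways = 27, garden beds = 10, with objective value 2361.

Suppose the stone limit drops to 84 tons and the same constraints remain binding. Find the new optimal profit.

Binding: stone and crew. Non-binding: equipment (12 unused), soil (10 unused).
By complementary slackness, y = 0 for the non-binding constraints.
The binding rows give the dual system: 1·y_stone + 5·y_crew = 53 and 6·y_stone + 5·y_crew = 93.
Solving: y_stone = 8, y_crew = 9.
Δz = y_stone·Δb = 8 × (-3) = -24, so new z* = 2361 − 24 = 2337.

2337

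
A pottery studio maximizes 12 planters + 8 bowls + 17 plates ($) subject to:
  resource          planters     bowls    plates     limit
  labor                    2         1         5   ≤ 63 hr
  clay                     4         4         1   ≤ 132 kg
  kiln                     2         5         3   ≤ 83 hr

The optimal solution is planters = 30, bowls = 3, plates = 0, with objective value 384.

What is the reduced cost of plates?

Binding: labor and clay. Non-binding: kiln (8 unused).
Slack constraints have shadow price 0 (complementary slackness).
Dual feasibility on the basic columns requires 2·y_labor + 4·y_clay = 12, 1·y_labor + 4·y_clay = 8.
→ y_labor = 4 and y_clay = 1.
Reduced cost of plates: c₃ − yᵀa₃ = 17 − (4·5 + 1·1) = 17 − 21 = -4.

-4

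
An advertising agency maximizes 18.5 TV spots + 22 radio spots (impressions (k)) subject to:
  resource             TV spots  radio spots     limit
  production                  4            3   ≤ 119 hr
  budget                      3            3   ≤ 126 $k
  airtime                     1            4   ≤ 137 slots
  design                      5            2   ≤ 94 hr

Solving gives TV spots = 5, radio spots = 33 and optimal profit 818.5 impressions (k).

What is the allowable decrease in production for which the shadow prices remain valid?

Binding constraints: production, airtime. The basis is B = [[4,3],[1,4]] with det 13.
Per unit decrease in production, x* moves by d = (-0.3077, 0.0769).
The basis stays optimal until TV spots reaches 0; allowable decrease = 16.25 hr.

16.25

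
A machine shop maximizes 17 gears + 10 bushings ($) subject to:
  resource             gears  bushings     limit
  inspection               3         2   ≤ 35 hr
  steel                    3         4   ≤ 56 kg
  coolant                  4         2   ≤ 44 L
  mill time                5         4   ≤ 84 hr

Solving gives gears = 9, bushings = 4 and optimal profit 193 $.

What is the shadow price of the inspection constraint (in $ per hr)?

3

At the optimum: inspection uses 35 of 35 (binding); steel uses 43 of 56 (slack = 13); coolant uses 44 of 44 (binding); mill time uses 61 of 84 (slack = 23).
Since steel, mill time are not tight, their duals are 0.
The binding rows give the dual system: 3·y_inspection + 4·y_coolant = 17 and 2·y_inspection + 2·y_coolant = 10.
→ y_inspection = 3 and y_coolant = 2.
Shadow price of inspection = 3.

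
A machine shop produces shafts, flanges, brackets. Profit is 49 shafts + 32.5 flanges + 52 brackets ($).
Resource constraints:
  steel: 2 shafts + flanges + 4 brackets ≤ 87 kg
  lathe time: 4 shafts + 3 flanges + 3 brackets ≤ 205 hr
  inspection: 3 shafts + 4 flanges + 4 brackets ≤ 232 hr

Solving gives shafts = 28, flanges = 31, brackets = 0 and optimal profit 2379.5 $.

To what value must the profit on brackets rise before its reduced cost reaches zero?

At the optimum: steel uses 87 of 87 (binding); lathe time uses 205 of 205 (binding); inspection uses 208 of 232 (slack = 24).
Slack constraints have shadow price 0 (complementary slackness).
From A_Bᵀ y = c: 2·y_steel + 4·y_lathe time = 49; 1·y_steel + 3·y_lathe time = 32.5.
This yields shadow prices y_steel = 8.5, y_lathe time = 8.
brackets enters the basis when its profit ≥ yᵀa₃ = 8.5·4 + 8·3 = 58.

58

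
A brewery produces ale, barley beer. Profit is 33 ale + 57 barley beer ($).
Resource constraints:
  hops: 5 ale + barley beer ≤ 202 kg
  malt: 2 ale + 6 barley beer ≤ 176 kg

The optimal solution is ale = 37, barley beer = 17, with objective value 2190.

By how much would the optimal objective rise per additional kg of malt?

9

At the optimum: hops uses 202 of 202 (binding); malt uses 176 of 176 (binding).
The binding rows give the dual system: 5·y_hops + 2·y_malt = 33 and 1·y_hops + 6·y_malt = 57.
Solving: y_hops = 3, y_malt = 9.
Shadow price of malt = 9.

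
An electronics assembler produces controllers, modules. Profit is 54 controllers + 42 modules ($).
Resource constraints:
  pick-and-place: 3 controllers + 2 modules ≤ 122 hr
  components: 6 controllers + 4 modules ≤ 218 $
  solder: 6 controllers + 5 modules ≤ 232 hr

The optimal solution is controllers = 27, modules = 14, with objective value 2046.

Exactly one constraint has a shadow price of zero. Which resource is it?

pick-and-place

pick-and-place: 109/122 (slack 13)
components: 218/218 (binding)
solder: 232/232 (binding)
By complementary slackness, a constraint with positive slack has shadow price 0 → pick-and-place.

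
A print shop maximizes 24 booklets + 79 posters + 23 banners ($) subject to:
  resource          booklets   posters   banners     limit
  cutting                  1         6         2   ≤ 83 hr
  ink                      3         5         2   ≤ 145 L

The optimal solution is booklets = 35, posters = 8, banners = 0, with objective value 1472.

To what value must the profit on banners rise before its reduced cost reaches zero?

Check each constraint at x*: cutting 83/83 (tight); ink 145/145 (tight).
Dual feasibility on the basic columns requires 1·y_cutting + 3·y_ink = 24, 6·y_cutting + 5·y_ink = 79.
→ y_cutting = 9 and y_ink = 5.
banners enters the basis when its profit ≥ yᵀa₃ = 9·2 + 5·2 = 28.

28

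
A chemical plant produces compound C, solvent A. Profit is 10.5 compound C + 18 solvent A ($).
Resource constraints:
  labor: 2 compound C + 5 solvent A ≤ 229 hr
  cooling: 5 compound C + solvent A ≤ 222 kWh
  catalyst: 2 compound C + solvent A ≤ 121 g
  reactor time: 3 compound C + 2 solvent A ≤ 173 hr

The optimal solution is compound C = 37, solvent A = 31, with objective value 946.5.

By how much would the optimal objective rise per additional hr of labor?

3

At the optimum: labor uses 229 of 229 (binding); cooling uses 216 of 222 (slack = 6); catalyst uses 105 of 121 (slack = 16); reactor time uses 173 of 173 (binding).
By complementary slackness, y = 0 for the non-binding constraints.
From A_Bᵀ y = c: 2·y_labor + 3·y_reactor time = 10.5; 5·y_labor + 2·y_reactor time = 18.
→ y_labor = 3 and y_reactor time = 1.5.
Shadow price of labor = 3.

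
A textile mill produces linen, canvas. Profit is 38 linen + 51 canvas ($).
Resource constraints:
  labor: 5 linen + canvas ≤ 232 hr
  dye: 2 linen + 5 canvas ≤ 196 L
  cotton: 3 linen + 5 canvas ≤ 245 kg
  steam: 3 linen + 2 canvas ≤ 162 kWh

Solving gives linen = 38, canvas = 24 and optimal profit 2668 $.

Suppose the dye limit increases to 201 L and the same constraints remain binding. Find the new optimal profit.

Binding: dye and steam. Non-binding: labor (18 unused), cotton (11 unused).
By complementary slackness, y = 0 for the non-binding constraints.
Dual feasibility on the basic columns requires 2·y_dye + 3·y_steam = 38, 5·y_dye + 2·y_steam = 51.
Solving: y_dye = 7, y_steam = 8.
Δz = y_dye·Δb = 7 × (5) = 35, so new z* = 2668 + 35 = 2703.

2703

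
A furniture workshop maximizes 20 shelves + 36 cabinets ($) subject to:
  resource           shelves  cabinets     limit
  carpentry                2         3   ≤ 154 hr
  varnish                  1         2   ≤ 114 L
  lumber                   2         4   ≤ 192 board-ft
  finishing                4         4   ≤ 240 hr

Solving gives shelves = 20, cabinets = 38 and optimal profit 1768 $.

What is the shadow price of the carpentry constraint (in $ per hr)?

Check each constraint at x*: carpentry 154/154 (tight); varnish 96/114 (slack 18); lumber 192/192 (tight); finishing 232/240 (slack 8).
Slack constraints have shadow price 0 (complementary slackness).
From A_Bᵀ y = c: 2·y_carpentry + 2·y_lumber = 20; 3·y_carpentry + 4·y_lumber = 36.
→ y_carpentry = 4 and y_lumber = 6.
Shadow price of carpentry = 4.

4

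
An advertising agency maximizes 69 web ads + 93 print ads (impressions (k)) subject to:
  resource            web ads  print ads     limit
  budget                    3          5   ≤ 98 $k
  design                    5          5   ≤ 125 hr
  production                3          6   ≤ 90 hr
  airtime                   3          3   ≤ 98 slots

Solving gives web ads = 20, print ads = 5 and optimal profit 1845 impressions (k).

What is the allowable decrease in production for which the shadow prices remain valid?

15

Binding constraints: design, production. The basis is B = [[5,5],[3,6]] with det 15.
Per unit decrease in production, x* moves by d = (0.3333, -0.3333).
The basis stays optimal until print ads reaches 0; allowable decrease = 15 hr.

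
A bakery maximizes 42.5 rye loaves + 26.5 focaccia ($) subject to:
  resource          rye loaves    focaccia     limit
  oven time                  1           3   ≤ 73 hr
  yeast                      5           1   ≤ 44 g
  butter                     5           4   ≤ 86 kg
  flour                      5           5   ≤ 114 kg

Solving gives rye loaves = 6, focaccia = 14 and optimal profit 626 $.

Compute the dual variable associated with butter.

At the optimum: oven time uses 48 of 73 (slack = 25); yeast uses 44 of 44 (binding); butter uses 86 of 86 (binding); flour uses 100 of 114 (slack = 14).
Slack constraints have shadow price 0 (complementary slackness).
Dual feasibility on the basic columns requires 5·y_yeast + 5·y_butter = 42.5, 1·y_yeast + 4·y_butter = 26.5.
Solving: y_yeast = 2.5, y_butter = 6.
Shadow price of butter = 6.

6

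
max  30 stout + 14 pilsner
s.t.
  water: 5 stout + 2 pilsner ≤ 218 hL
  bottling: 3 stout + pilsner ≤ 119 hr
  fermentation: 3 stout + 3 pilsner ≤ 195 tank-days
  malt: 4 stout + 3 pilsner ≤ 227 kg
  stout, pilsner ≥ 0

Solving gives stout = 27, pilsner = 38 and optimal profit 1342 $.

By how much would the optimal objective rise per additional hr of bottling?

8

Check each constraint at x*: water 211/218 (slack 7); bottling 119/119 (tight); fermentation 195/195 (tight); malt 222/227 (slack 5).
Since water, malt are not tight, their duals are 0.
From A_Bᵀ y = c: 3·y_bottling + 3·y_fermentation = 30; 1·y_bottling + 3·y_fermentation = 14.
→ y_bottling = 8 and y_fermentation = 2.
Shadow price of bottling = 8.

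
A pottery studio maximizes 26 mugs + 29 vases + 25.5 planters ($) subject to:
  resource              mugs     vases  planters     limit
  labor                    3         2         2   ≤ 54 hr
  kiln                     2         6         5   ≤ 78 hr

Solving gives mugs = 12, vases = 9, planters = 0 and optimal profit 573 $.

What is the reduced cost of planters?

-1

At the optimum: labor uses 54 of 54 (binding); kiln uses 78 of 78 (binding).
From A_Bᵀ y = c: 3·y_labor + 2·y_kiln = 26; 2·y_labor + 6·y_kiln = 29.
→ y_labor = 7 and y_kiln = 2.5.
Reduced cost of planters: c₃ − yᵀa₃ = 25.5 − (7·2 + 2.5·5) = 25.5 − 26.5 = -1.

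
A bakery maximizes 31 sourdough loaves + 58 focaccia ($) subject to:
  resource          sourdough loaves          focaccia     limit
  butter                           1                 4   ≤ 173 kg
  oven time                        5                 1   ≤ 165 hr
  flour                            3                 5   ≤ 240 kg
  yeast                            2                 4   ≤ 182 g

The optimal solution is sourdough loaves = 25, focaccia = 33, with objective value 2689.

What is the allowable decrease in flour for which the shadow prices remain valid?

Binding constraints: flour, yeast. The basis is B = [[3,5],[2,4]] with det 2.
Per unit decrease in flour, x* moves by d = (-2, 1).
The basis stays optimal until butter becomes binding; allowable decrease = 8 kg.

8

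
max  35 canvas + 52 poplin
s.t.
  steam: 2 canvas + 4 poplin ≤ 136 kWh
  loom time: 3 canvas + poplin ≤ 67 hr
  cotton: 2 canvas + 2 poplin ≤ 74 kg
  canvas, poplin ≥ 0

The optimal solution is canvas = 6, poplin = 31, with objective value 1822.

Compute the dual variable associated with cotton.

9

Binding: steam and cotton. Non-binding: loom time (18 unused).
By complementary slackness, y = 0 for the non-binding constraint.
The binding rows give the dual system: 2·y_steam + 2·y_cotton = 35 and 4·y_steam + 2·y_cotton = 52.
Solving: y_steam = 8.5, y_cotton = 9.
Shadow price of cotton = 9.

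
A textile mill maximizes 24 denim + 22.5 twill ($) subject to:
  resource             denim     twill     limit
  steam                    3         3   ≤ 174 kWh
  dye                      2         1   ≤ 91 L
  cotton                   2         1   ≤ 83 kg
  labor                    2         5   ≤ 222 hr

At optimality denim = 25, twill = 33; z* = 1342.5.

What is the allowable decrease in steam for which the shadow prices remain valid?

Binding constraints: steam, cotton. The basis is B = [[3,3],[2,1]] with det -3.
Per unit decrease in steam, x* moves by d = (0.3333, -0.6667).
The basis stays optimal until twill reaches 0; allowable decrease = 49.5 kWh.

49.5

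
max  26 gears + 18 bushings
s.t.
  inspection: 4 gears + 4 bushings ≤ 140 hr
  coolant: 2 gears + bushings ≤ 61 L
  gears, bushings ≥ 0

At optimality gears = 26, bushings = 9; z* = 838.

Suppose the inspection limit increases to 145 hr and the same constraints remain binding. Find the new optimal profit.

850.5

At the optimum: inspection uses 140 of 140 (binding); coolant uses 61 of 61 (binding).
Dual feasibility on the basic columns requires 4·y_inspection + 2·y_coolant = 26, 4·y_inspection + 1·y_coolant = 18.
→ y_inspection = 2.5 and y_coolant = 8.
Δz = y_inspection·Δb = 2.5 × (5) = 12.5, so new z* = 838 + 12.5 = 850.5.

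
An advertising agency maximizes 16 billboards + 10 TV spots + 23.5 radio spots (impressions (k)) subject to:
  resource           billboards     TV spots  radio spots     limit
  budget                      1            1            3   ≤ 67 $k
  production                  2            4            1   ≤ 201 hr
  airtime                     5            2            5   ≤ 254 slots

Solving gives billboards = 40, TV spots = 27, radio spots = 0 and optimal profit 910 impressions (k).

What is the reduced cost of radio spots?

-4.5

At the optimum: budget uses 67 of 67 (binding); production uses 188 of 201 (slack = 13); airtime uses 254 of 254 (binding).
By complementary slackness, y = 0 for the non-binding constraint.
Dual feasibility on the basic columns requires 1·y_budget + 5·y_airtime = 16, 1·y_budget + 2·y_airtime = 10.
This yields shadow prices y_budget = 6, y_airtime = 2.
Reduced cost of radio spots: c₃ − yᵀa₃ = 23.5 − (6·3 + 2·5) = 23.5 − 28 = -4.5.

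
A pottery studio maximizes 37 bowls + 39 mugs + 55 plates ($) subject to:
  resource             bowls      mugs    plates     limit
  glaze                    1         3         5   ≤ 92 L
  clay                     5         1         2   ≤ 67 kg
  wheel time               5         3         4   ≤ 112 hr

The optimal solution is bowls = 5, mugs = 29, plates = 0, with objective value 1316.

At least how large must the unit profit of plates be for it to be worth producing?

59

Check each constraint at x*: glaze 92/92 (tight); clay 54/67 (slack 13); wheel time 112/112 (tight).
By complementary slackness, y = 0 for the non-binding constraint.
From A_Bᵀ y = c: 1·y_glaze + 5·y_wheel time = 37; 3·y_glaze + 3·y_wheel time = 39.
This yields shadow prices y_glaze = 7, y_wheel time = 6.
plates enters the basis when its profit ≥ yᵀa₃ = 7·5 + 6·4 = 59.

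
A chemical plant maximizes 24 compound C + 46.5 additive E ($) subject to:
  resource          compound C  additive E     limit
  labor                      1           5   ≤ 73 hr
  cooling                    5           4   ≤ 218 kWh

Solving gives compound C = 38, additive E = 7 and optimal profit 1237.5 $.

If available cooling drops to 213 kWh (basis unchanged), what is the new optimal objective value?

1220

Both labor and cooling are binding at x*.
Dual feasibility on the basic columns requires 1·y_labor + 5·y_cooling = 24, 5·y_labor + 4·y_cooling = 46.5.
Solving: y_labor = 6.5, y_cooling = 3.5.
Δz = y_cooling·Δb = 3.5 × (-5) = -17.5, so new z* = 1237.5 − 17.5 = 1220.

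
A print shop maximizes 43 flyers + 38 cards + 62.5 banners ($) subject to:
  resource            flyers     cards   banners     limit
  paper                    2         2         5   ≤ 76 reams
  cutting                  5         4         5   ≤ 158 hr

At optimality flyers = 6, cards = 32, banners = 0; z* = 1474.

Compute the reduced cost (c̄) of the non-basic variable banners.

-7.5

Both paper and cutting are binding at x*.
From A_Bᵀ y = c: 2·y_paper + 5·y_cutting = 43; 2·y_paper + 4·y_cutting = 38.
This yields shadow prices y_paper = 9, y_cutting = 5.
Reduced cost of banners: c₃ − yᵀa₃ = 62.5 − (9·5 + 5·5) = 62.5 − 70 = -7.5.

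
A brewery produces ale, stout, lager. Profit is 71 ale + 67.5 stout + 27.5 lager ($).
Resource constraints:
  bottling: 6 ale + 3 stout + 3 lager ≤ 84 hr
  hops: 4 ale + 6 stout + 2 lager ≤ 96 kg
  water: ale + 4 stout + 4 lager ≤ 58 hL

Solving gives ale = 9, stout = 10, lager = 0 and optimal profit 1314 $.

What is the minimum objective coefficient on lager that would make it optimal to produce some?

Binding: bottling and hops. Non-binding: water (9 unused).
By complementary slackness, y = 0 for the non-binding constraint.
The binding rows give the dual system: 6·y_bottling + 4·y_hops = 71 and 3·y_bottling + 6·y_hops = 67.5.
This yields shadow prices y_bottling = 6.5, y_hops = 8.
lager enters the basis when its profit ≥ yᵀa₃ = 6.5·3 + 8·2 = 35.5.

35.5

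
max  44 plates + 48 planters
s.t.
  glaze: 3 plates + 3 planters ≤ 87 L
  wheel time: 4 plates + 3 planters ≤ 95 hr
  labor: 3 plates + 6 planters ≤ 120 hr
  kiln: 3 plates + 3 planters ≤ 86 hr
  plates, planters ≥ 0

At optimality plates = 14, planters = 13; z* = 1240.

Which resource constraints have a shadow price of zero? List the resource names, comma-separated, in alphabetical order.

glaze: 81/87 (slack 6)
wheel time: 95/95 (binding)
labor: 120/120 (binding)
kiln: 81/86 (slack 5)
By complementary slackness, a constraint with positive slack has shadow price 0 → glaze, kiln.

glaze, kiln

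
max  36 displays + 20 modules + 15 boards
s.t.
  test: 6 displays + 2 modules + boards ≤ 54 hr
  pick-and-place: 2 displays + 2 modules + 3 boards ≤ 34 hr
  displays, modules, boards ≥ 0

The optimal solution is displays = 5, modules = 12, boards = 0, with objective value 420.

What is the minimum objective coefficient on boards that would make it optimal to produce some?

Check each constraint at x*: test 54/54 (tight); pick-and-place 34/34 (tight).
The binding rows give the dual system: 6·y_test + 2·y_pick-and-place = 36 and 2·y_test + 2·y_pick-and-place = 20.
Solving: y_test = 4, y_pick-and-place = 6.
boards enters the basis when its profit ≥ yᵀa₃ = 4·1 + 6·3 = 22.

22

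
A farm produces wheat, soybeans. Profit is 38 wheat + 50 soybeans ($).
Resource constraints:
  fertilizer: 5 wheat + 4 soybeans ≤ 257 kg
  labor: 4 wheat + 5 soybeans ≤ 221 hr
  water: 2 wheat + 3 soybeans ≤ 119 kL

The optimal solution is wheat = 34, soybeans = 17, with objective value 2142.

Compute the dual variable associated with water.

Check each constraint at x*: fertilizer 238/257 (slack 19); labor 221/221 (tight); water 119/119 (tight).
Since fertilizer is not tight, its dual is 0.
From A_Bᵀ y = c: 4·y_labor + 2·y_water = 38; 5·y_labor + 3·y_water = 50.
Solving: y_labor = 7, y_water = 5.
Shadow price of water = 5.

5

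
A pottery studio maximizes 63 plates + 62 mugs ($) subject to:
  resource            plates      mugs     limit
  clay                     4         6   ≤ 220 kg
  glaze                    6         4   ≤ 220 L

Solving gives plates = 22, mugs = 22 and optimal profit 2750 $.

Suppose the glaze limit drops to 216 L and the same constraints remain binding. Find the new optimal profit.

Both clay and glaze are binding at x*.
Dual feasibility on the basic columns requires 4·y_clay + 6·y_glaze = 63, 6·y_clay + 4·y_glaze = 62.
Solving: y_clay = 6, y_glaze = 6.5.
Δz = y_glaze·Δb = 6.5 × (-4) = -26, so new z* = 2750 − 26 = 2724.

2724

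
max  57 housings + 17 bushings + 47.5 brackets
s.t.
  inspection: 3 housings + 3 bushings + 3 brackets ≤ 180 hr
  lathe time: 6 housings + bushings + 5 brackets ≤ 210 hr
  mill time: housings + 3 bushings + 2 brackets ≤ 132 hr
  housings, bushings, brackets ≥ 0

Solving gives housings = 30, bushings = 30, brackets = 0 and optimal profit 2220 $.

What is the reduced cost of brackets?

-1.5

At the optimum: inspection uses 180 of 180 (binding); lathe time uses 210 of 210 (binding); mill time uses 120 of 132 (slack = 12).
By complementary slackness, y = 0 for the non-binding constraint.
The binding rows give the dual system: 3·y_inspection + 6·y_lathe time = 57 and 3·y_inspection + 1·y_lathe time = 17.
→ y_inspection = 3 and y_lathe time = 8.
Reduced cost of brackets: c₃ − yᵀa₃ = 47.5 − (3·3 + 8·5) = 47.5 − 49 = -1.5.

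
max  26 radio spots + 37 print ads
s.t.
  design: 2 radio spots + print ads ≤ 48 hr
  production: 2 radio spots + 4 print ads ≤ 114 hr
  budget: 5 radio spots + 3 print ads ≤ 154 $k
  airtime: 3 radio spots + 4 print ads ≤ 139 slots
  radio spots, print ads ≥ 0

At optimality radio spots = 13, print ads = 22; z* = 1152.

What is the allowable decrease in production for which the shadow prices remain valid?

66

Binding constraints: design, production. The basis is B = [[2,1],[2,4]] with det 6.
Per unit decrease in production, x* moves by d = (0.1667, -0.3333).
The basis stays optimal until print ads reaches 0; allowable decrease = 66 hr.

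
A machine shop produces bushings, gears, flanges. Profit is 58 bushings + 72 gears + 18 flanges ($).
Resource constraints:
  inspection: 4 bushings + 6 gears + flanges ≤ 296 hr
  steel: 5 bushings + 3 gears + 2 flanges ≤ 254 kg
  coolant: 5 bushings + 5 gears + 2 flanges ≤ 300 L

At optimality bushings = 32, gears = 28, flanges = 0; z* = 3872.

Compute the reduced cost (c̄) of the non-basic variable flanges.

-1

Binding: inspection and coolant. Non-binding: steel (10 unused).
By complementary slackness, y = 0 for the non-binding constraint.
From A_Bᵀ y = c: 4·y_inspection + 5·y_coolant = 58; 6·y_inspection + 5·y_coolant = 72.
Solving: y_inspection = 7, y_coolant = 6.
Reduced cost of flanges: c₃ − yᵀa₃ = 18 − (7·1 + 6·2) = 18 − 19 = -1.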